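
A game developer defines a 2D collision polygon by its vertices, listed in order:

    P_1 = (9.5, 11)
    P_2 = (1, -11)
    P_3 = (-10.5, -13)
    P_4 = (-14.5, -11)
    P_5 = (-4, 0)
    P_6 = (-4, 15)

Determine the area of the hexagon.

Σ = (-115.5) + (-128.5) + (-73) + (-44) + (-60) + (-186.5) = -607.5
Area = |Σ|/2 = 303.75.

303.75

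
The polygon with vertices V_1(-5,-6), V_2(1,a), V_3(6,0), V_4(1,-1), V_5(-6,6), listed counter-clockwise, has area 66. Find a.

-6

The doubled signed area Σ (x_i y_{i+1} − x_{i+1} y_i) is linear in a.
With a=0 it equals 66; the coefficient of a is -11 (from the two edges through V_2).
So -11·a + 66 = 2·66 = 132 ⇒ a = -6.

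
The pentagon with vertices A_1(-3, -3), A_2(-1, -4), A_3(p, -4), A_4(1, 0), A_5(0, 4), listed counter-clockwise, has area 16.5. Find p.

0

Write out the shoelace sum; only the two edges meeting at A_3 involve p:
2·Area = [((-1)·(-4) − p·(-4)) + (p·0 − 1·(-4))] + 25
       = 4·p + 33 = 33
⇒ p = 0.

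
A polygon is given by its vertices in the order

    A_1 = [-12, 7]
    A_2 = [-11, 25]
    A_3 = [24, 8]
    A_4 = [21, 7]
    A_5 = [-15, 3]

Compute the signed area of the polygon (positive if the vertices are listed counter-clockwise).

-406

Apply the surveyor's formula: 2A = Σ (x_i·y_{i+1} − x_{i+1}·y_i), indices taken mod 5.
Σ = (-223) + (-688) + (0) + (168) + (-69) = -812
Signed area = Σ/2 = -406 (negative ⇒ clockwise traversal).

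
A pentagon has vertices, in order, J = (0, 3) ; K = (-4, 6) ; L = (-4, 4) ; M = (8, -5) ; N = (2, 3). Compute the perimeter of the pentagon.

34

|JK| = √((-4)² + (3)²) = √25 = 5
|KL| = √((0)² + (-2)²) = √4 = 2
|LM| = √((12)² + (-9)²) = √225 = 15
|MN| = √((-6)² + (8)²) = √100 = 10
|NJ| = √((-2)² + (0)²) = √4 = 2
Perimeter = 5 + 2 + 15 + 10 + 2 = 34.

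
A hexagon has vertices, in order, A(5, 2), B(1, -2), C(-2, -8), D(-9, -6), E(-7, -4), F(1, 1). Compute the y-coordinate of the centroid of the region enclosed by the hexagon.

-85/24

Apply the shoelace formula. First the cross-terms c_i = x_i·y_{i+1} − x_{i+1}·y_i:
  -12, -12, -60, -6, -3, -3  ⇒  2A = -96, A = -48.
Then Σ (y_i + y_{i+1})·c_i = 1020, so ȳ = 1020 / (6·(-48)) = -85/24.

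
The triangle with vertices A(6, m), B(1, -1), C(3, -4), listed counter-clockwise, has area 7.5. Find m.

-1

Write out the shoelace sum; only the two edges meeting at A involve m:
2·Area = [(3·m − 6·(-4)) + (6·(-1) − 1·m)] + -1
       = 2·m + 17 = 15
⇒ m = -1.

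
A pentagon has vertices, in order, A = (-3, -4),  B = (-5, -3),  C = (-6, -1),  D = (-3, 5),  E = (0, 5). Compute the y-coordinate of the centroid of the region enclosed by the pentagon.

Apply the shoelace (surveyor's) formula. First the cross-terms c_i = x_i·y_{i+1} − x_{i+1}·y_i:
  -11, -13, -33, -15, 15  ⇒  2A = -57, A = -28.5.
Then Σ (y_i + y_{i+1})·c_i = -138, so ȳ = -138 / (6·(-28.5)) = 46/57.

46/57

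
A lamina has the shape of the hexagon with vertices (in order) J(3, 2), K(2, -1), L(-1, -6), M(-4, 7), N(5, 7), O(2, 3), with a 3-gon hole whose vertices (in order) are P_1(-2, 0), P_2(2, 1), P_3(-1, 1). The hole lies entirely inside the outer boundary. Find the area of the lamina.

Outer boundary:
Apply the shoelace (surveyor's) formula: 2A = Σ (x_i·y_{i+1} − x_{i+1}·y_i), indices taken mod 6.
J→K: (3)(-1) − (2)(2) = -7
K→L: (2)(-6) − (-1)(-1) = -13
L→M: (-1)(7) − (-4)(-6) = -31
M→N: (-4)(7) − (5)(7) = -63
N→O: (5)(3) − (2)(7) = 1
O→J: (2)(2) − (3)(3) = -5
Σ = -118
Area = |Σ|/2 = 59.
Hole:
Σ = (-2) + (3) + (2) = 3
Area = |Σ|/2 = 1.5.
Net area = 59 − 1.5 = 57.5.

57.5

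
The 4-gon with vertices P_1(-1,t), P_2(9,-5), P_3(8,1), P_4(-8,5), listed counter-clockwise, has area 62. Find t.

-1

The doubled signed area Σ (x_i y_{i+1} − x_{i+1} y_i) is linear in t.
With t=0 it equals 107; the coefficient of t is -17 (from the two edges through P_1).
So -17·t + 107 = 2·62 = 124 ⇒ t = -1.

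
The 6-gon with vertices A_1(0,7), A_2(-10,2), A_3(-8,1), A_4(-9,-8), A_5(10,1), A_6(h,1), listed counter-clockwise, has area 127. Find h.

4

The doubled signed area Σ (x_i y_{i+1} − x_{i+1} y_i) is linear in h.
With h=0 it equals 230; the coefficient of h is 6 (from the two edges through A_6).
So 6·h + 230 = 2·127 = 254 ⇒ h = 4.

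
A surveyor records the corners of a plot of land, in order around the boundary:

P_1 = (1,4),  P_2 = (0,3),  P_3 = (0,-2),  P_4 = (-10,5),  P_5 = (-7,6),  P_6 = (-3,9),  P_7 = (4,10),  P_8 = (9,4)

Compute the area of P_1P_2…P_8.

97.5

Apply the shoelace (surveyor's) formula: 2A = Σ (x_i·y_{i+1} − x_{i+1}·y_i), indices taken mod 8.
Cross-terms: 3, 0, -20, -25, -45, -66, -74, 32  ⇒  Σ = -195
Area = |Σ|/2 = 97.5.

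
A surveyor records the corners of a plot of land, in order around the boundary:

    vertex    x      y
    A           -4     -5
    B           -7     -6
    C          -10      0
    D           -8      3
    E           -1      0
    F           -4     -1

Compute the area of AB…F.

40.5

Σ = (-11) + (-60) + (-30) + (3) + (1) + (16) = -81
Area = |Σ|/2 = 40.5.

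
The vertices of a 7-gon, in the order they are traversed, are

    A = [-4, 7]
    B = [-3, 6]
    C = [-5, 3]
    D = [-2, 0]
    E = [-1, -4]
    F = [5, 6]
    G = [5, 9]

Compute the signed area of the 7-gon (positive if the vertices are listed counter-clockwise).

66

A→B: (-4)(6) − (-3)(7) = -3
B→C: (-3)(3) − (-5)(6) = 21
C→D: (-5)(0) − (-2)(3) = 6
D→E: (-2)(-4) − (-1)(0) = 8
E→F: (-1)(6) − (5)(-4) = 14
F→G: (5)(9) − (5)(6) = 15
G→A: (5)(7) − (-4)(9) = 71
Σ = 132
Signed area = Σ/2 = 66 (positive ⇒ counter-clockwise traversal).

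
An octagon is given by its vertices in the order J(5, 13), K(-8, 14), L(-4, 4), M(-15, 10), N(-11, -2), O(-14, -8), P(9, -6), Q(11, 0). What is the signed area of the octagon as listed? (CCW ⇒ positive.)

391.5

Apply the shoelace formula: 2A = Σ (x_i·y_{i+1} − x_{i+1}·y_i), indices taken mod 8.
Cross-terms: 174, 24, 20, 140, 60, 156, 66, 143  ⇒  Σ = 783
Signed area = Σ/2 = 391.5 (positive ⇒ counter-clockwise traversal).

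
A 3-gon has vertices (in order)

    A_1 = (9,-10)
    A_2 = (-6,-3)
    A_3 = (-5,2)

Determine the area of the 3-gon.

Cross-terms: -87, -27, 32  ⇒  Σ = -82
Area = |Σ|/2 = 41.

41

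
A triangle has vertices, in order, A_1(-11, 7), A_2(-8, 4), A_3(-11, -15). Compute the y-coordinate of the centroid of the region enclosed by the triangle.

Apply the shoelace (surveyor's) formula. First the cross-terms c_i = x_i·y_{i+1} − x_{i+1}·y_i:
  12, 164, -242  ⇒  2A = -66, A = -33.
Then Σ (y_i + y_{i+1})·c_i = 264, so ȳ = 264 / (6·(-33)) = -4/3.

-4/3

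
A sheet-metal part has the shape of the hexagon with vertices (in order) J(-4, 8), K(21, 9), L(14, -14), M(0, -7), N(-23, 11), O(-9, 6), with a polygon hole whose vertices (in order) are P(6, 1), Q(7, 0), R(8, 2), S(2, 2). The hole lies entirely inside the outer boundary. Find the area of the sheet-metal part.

Outer boundary:
Apply the shoelace (surveyor's) formula: 2A = Σ (x_i·y_{i+1} − x_{i+1}·y_i), indices taken mod 6.
J→K: (-4)(9) − (21)(8) = -204
K→L: (21)(-14) − (14)(9) = -420
L→M: (14)(-7) − (0)(-14) = -98
M→N: (0)(11) − (-23)(-7) = -161
N→O: (-23)(6) − (-9)(11) = -39
O→J: (-9)(8) − (-4)(6) = -48
Σ = -970
Area = |Σ|/2 = 485.
Hole:
Apply Gauss's area formula: 2A = Σ (x_i·y_{i+1} − x_{i+1}·y_i), indices taken mod 4.
Cross-terms: -7, 14, 12, -10  ⇒  Σ = 9
Area = |Σ|/2 = 4.5.
Net area = 485 − 4.5 = 480.5.

480.5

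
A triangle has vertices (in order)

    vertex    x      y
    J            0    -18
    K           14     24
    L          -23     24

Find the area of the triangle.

777

Σ = (252) + (888) + (414) = 1554
Area = |Σ|/2 = 777.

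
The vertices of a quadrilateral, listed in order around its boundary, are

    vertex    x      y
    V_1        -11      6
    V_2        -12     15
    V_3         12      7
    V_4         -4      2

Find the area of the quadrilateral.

153.5

Apply the surveyor's formula: 2A = Σ (x_i·y_{i+1} − x_{i+1}·y_i), indices taken mod 4.
V_1→V_2: (-11)(15) − (-12)(6) = -93
V_2→V_3: (-12)(7) − (12)(15) = -264
V_3→V_4: (12)(2) − (-4)(7) = 52
V_4→V_1: (-4)(6) − (-11)(2) = -2
Σ = -307
Area = |Σ|/2 = 153.5.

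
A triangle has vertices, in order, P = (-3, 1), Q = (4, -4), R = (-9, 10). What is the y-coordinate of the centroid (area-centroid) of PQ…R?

Apply the shoelace (surveyor's) formula. First the cross-terms c_i = x_i·y_{i+1} − x_{i+1}·y_i:
  8, 4, 21  ⇒  2A = 33, A = 16.5.
Then Σ (y_i + y_{i+1})·c_i = 231, so ȳ = 231 / (6·16.5) = 7/3.

7/3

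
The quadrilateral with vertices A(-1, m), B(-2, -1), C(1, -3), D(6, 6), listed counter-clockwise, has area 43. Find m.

The doubled signed area Σ (x_i y_{i+1} − x_{i+1} y_i) is linear in m.
With m=0 it equals 38; the coefficient of m is 8 (from the two edges through A).
So 8·m + 38 = 2·43 = 86 ⇒ m = 6.

6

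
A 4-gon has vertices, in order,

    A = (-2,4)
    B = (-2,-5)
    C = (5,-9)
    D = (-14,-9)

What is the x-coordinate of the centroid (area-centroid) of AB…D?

Apply the shoelace formula. First the cross-terms c_i = x_i·y_{i+1} − x_{i+1}·y_i:
  18, 43, -171, -74  ⇒  2A = -184, A = -92.
Then Σ (x_i + x_{i+1})·c_i = 2780, so x̄ = 2780 / (6·(-92)) = -695/138.

-695/138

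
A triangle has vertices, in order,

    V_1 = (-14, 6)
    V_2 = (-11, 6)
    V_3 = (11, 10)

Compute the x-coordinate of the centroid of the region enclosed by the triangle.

-14/3

Apply the shoelace formula. First the cross-terms c_i = x_i·y_{i+1} − x_{i+1}·y_i:
  -18, -176, 206  ⇒  2A = 12, A = 6.
Then Σ (x_i + x_{i+1})·c_i = -168, so x̄ = -168 / (6·6) = -14/3.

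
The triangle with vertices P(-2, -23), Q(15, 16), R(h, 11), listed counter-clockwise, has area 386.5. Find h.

-7

Write out the shoelace sum; only the two edges meeting at R involve h:
2·Area = [(15·11 − h·16) + (h·(-23) − (-2)·11)] + 313
       = -39·h + 500 = 773
⇒ h = -7.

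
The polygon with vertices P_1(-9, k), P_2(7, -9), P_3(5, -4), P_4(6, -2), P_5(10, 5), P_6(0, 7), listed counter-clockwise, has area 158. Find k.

The doubled signed area Σ (x_i y_{i+1} − x_{i+1} y_i) is linear in k.
With k=0 it equals 295; the coefficient of k is -7 (from the two edges through P_1).
So -7·k + 295 = 2·158 = 316 ⇒ k = -3.

-3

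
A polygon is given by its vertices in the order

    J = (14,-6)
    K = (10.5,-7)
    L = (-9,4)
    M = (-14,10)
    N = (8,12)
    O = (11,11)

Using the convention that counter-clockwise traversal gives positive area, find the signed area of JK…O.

-301

Σ = (-35) + (-21) + (-34) + (-248) + (-44) + (-220) = -602
Signed area = Σ/2 = -301 (negative ⇒ clockwise traversal).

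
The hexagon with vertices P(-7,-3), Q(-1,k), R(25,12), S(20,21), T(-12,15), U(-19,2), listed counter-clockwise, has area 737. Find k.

-10

The doubled signed area Σ (x_i y_{i+1} − x_{i+1} y_i) is linear in k.
With k=0 it equals 1154; the coefficient of k is -32 (from the two edges through Q).
So -32·k + 1154 = 2·737 = 1474 ⇒ k = -10.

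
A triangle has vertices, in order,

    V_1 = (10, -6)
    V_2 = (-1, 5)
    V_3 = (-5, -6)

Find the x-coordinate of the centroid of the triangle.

4/3

Apply the shoelace formula. First the cross-terms c_i = x_i·y_{i+1} − x_{i+1}·y_i:
  44, 31, 90  ⇒  2A = 165, A = 82.5.
Then Σ (x_i + x_{i+1})·c_i = 660, so x̄ = 660 / (6·82.5) = 4/3.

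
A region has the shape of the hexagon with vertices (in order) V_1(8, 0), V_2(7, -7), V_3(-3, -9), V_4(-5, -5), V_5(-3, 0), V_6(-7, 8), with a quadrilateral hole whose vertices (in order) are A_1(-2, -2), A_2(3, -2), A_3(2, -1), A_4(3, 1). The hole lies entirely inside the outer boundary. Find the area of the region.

Outer boundary:
Σ = (-56) + (-84) + (-30) + (-15) + (-24) + (-64) = -273
Area = |Σ|/2 = 136.5.
Hole:
Apply Gauss's area formula: 2A = Σ (x_i·y_{i+1} − x_{i+1}·y_i), indices taken mod 4.
Σ = (10) + (1) + (5) + (-4) = 12
Area = |Σ|/2 = 6.
Net area = 136.5 − 6 = 130.5.

130.5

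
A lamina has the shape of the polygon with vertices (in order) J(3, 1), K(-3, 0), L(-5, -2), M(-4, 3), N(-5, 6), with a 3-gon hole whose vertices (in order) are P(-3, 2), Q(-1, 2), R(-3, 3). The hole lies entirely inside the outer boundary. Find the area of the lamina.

Outer boundary:
Σ = (3) + (6) + (-23) + (-9) + (-23) = -46
Area = |Σ|/2 = 23.
Hole:
Σ = (-4) + (3) + (3) = 2
Area = |Σ|/2 = 1.
Net area = 23 − 1 = 22.

22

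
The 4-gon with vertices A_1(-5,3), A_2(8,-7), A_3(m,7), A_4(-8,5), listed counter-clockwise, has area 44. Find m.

-3

Write out the shoelace sum; only the two edges meeting at A_3 involve m:
2·Area = [(8·7 − m·(-7)) + (m·5 − (-8)·7)] + 12
       = 12·m + 124 = 88
⇒ m = -3.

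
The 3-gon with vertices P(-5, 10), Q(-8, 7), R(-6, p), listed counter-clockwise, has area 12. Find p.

Write out the shoelace sum; only the two edges meeting at R involve p:
2·Area = [((-8)·p − (-6)·7) + ((-6)·10 − (-5)·p)] + 45
       = -3·p + 27 = 24
⇒ p = 1.

1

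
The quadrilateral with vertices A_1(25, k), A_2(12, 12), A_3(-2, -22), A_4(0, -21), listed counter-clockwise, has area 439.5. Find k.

The doubled signed area Σ (x_i y_{i+1} − x_{i+1} y_i) is linear in k.
With k=0 it equals 627; the coefficient of k is -12 (from the two edges through A_1).
So -12·k + 627 = 2·439.5 = 879 ⇒ k = -21.

-21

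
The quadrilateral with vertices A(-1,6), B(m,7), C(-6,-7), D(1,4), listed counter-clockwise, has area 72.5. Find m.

-9

Write out the shoelace sum; only the two edges meeting at B involve m:
2·Area = [((-1)·7 − m·6) + (m·(-7) − (-6)·7)] + -7
       = -13·m + 28 = 145
⇒ m = -9.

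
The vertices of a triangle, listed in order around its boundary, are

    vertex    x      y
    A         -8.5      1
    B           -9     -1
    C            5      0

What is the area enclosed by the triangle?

Σ = (17.5) + (5) + (5) = 27.5
Area = |Σ|/2 = 13.75.

13.75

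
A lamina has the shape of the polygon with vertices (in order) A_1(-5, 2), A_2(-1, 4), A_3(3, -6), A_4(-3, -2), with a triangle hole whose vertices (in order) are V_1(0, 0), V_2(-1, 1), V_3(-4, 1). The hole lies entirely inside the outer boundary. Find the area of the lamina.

Outer boundary:
Cross-terms: -18, -6, -24, -16  ⇒  Σ = -64
Area = |Σ|/2 = 32.
Hole:
Apply the shoelace formula: 2A = Σ (x_i·y_{i+1} − x_{i+1}·y_i), indices taken mod 3.
Σ = (0) + (3) + (0) = 3
Area = |Σ|/2 = 1.5.
Net area = 32 − 1.5 = 30.5.

30.5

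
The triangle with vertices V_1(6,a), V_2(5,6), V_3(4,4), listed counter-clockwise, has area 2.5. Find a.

3

Write out the shoelace sum; only the two edges meeting at V_1 involve a:
2·Area = [(4·a − 6·4) + (6·6 − 5·a)] + -4
       = -1·a + 8 = 5
⇒ a = 3.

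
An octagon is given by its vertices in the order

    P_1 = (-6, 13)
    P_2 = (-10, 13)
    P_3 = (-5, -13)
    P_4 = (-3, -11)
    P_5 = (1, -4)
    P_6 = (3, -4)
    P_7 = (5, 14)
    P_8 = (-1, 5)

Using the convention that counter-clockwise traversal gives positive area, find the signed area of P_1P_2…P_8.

Apply Gauss's area formula: 2A = Σ (x_i·y_{i+1} − x_{i+1}·y_i), indices taken mod 8.
Cross-terms: 52, 195, 16, 23, 8, 62, 39, 17  ⇒  Σ = 412
Signed area = Σ/2 = 206 (positive ⇒ counter-clockwise traversal).

206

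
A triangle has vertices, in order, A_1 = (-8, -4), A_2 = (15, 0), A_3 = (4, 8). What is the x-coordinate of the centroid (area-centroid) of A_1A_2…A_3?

Apply the shoelace (surveyor's) formula. First the cross-terms c_i = x_i·y_{i+1} − x_{i+1}·y_i:
  60, 120, 48  ⇒  2A = 228, A = 114.
Then Σ (x_i + x_{i+1})·c_i = 2508, so x̄ = 2508 / (6·114) = 11/3.

11/3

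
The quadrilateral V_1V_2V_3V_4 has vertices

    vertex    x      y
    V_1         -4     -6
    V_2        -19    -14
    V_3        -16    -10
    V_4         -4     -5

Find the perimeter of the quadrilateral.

|V_1V_2| = √((-15)² + (-8)²) = √289 = 17
|V_2V_3| = √((3)² + (4)²) = √25 = 5
|V_3V_4| = √((12)² + (5)²) = √169 = 13
|V_4V_1| = √((0)² + (-1)²) = √1 = 1
Perimeter = 17 + 5 + 13 + 1 = 36.

36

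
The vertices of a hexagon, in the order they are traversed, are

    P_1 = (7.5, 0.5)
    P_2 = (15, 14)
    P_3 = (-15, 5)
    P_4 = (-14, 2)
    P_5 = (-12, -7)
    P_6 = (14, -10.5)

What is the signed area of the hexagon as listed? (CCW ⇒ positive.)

Σ = (97.5) + (285) + (40) + (122) + (224) + (85.75) = 854.25
Signed area = Σ/2 = 427.125 (positive ⇒ counter-clockwise traversal).

427.125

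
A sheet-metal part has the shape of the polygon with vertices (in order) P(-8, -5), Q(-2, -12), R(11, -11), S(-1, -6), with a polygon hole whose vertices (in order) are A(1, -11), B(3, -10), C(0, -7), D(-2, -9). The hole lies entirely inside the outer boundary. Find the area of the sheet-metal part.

50.5

Outer boundary:
Cross-terms: 86, 154, -77, -43  ⇒  Σ = 120
Area = |Σ|/2 = 60.
Hole:
Σ = (23) + (-21) + (-14) + (31) = 19
Area = |Σ|/2 = 9.5.
Net area = 60 − 9.5 = 50.5.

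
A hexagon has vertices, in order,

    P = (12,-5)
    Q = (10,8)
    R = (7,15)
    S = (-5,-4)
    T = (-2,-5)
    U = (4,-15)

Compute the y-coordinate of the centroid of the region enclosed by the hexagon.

Apply the shoelace formula. First the cross-terms c_i = x_i·y_{i+1} − x_{i+1}·y_i:
  146, 94, 47, 17, 50, 160  ⇒  2A = 514, A = 257.
Then Σ (y_i + y_{i+1})·c_i = -1236, so ȳ = -1236 / (6·257) = -206/257.

-206/257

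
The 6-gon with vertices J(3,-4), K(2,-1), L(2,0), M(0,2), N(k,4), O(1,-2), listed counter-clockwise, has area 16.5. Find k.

-6

Write out the shoelace sum; only the two edges meeting at N involve k:
2·Area = [(0·4 − k·2) + (k·(-2) − 1·4)] + 13
       = -4·k + 9 = 33
⇒ k = -6.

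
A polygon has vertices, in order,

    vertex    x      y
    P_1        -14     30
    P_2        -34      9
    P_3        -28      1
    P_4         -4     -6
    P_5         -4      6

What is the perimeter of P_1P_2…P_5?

|P_1P_2| = √((-20)² + (-21)²) = √841 = 29
|P_2P_3| = √((6)² + (-8)²) = √100 = 10
|P_3P_4| = √((24)² + (-7)²) = √625 = 25
|P_4P_5| = √((0)² + (12)²) = √144 = 12
|P_5P_1| = √((-10)² + (24)²) = √676 = 26
Perimeter = 29 + 10 + 25 + 12 + 26 = 102.

102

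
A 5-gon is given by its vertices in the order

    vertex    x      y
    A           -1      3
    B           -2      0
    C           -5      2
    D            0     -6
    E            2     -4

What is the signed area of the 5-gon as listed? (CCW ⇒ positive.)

23

Apply Gauss's area formula: 2A = Σ (x_i·y_{i+1} − x_{i+1}·y_i), indices taken mod 5.
A→B: (-1)(0) − (-2)(3) = 6
B→C: (-2)(2) − (-5)(0) = -4
C→D: (-5)(-6) − (0)(2) = 30
D→E: (0)(-4) − (2)(-6) = 12
E→A: (2)(3) − (-1)(-4) = 2
Σ = 46
Signed area = Σ/2 = 23 (positive ⇒ counter-clockwise traversal).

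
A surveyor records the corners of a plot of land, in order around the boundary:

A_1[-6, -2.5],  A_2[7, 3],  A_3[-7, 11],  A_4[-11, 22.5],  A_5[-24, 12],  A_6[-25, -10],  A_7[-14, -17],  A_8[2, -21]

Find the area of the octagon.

Apply the shoelace (surveyor's) formula: 2A = Σ (x_i·y_{i+1} − x_{i+1}·y_i), indices taken mod 8.
Σ = (-0.5) + (98) + (-36.5) + (408) + (540) + (285) + (328) + (-131) = 1491
Area = |Σ|/2 = 745.5.

745.5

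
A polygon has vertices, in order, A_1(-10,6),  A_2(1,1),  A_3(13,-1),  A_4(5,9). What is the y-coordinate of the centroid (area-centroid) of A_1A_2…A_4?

222/53

Apply the surveyor's formula. First the cross-terms c_i = x_i·y_{i+1} − x_{i+1}·y_i:
  -16, -14, 122, 120  ⇒  2A = 212, A = 106.
Then Σ (y_i + y_{i+1})·c_i = 2664, so ȳ = 2664 / (6·106) = 222/53.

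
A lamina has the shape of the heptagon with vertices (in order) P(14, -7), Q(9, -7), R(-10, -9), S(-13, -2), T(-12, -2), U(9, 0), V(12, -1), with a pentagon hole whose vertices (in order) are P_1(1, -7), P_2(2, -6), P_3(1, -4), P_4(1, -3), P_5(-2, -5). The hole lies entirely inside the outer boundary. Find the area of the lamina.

Outer boundary:
Cross-terms: -35, -151, -97, 2, 18, -9, -70  ⇒  Σ = -342
Area = |Σ|/2 = 171.
Hole:
Apply the surveyor's formula: 2A = Σ (x_i·y_{i+1} − x_{i+1}·y_i), indices taken mod 5.
P_1→P_2: (1)(-6) − (2)(-7) = 8
P_2→P_3: (2)(-4) − (1)(-6) = -2
P_3→P_4: (1)(-3) − (1)(-4) = 1
P_4→P_5: (1)(-5) − (-2)(-3) = -11
P_5→P_1: (-2)(-7) − (1)(-5) = 19
Σ = 15
Area = |Σ|/2 = 7.5.
Net area = 171 − 7.5 = 163.5.

163.5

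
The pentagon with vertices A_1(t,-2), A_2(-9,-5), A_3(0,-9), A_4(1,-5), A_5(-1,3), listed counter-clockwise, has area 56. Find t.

The doubled signed area Σ (x_i y_{i+1} − x_{i+1} y_i) is linear in t.
With t=0 it equals 72; the coefficient of t is -8 (from the two edges through A_1).
So -8·t + 72 = 2·56 = 112 ⇒ t = -5.

-5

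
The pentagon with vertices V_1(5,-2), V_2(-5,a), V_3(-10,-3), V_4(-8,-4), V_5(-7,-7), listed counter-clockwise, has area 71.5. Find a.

3

Write out the shoelace sum; only the two edges meeting at V_2 involve a:
2·Area = [(5·a − (-5)·(-2)) + ((-5)·(-3) − (-10)·a)] + 93
       = 15·a + 98 = 143
⇒ a = 3.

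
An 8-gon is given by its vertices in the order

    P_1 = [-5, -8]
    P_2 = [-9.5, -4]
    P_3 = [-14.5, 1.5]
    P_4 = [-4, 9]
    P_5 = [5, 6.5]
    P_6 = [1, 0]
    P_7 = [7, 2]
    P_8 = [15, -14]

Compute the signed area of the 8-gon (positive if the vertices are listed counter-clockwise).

Apply Gauss's area formula: 2A = Σ (x_i·y_{i+1} − x_{i+1}·y_i), indices taken mod 8.
Σ = (-56) + (-72.25) + (-124.5) + (-71) + (-6.5) + (2) + (-128) + (-190) = -646.25
Signed area = Σ/2 = -323.125 (negative ⇒ clockwise traversal).

-323.125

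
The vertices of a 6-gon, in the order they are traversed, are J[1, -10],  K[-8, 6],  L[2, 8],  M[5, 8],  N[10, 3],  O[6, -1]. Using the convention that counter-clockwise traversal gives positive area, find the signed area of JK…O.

-163

Σ = (-74) + (-76) + (-24) + (-65) + (-28) + (-59) = -326
Signed area = Σ/2 = -163 (negative ⇒ clockwise traversal).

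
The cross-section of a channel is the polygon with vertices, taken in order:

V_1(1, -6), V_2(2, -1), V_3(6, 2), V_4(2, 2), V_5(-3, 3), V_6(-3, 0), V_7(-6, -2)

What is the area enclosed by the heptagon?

Apply the shoelace formula: 2A = Σ (x_i·y_{i+1} − x_{i+1}·y_i), indices taken mod 7.
Cross-terms: 11, 10, 8, 12, 9, 6, 38  ⇒  Σ = 94
Area = |Σ|/2 = 47.

47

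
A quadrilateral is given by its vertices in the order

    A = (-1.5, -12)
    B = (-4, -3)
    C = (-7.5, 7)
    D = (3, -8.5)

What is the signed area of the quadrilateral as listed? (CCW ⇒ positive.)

-50

Apply the shoelace (surveyor's) formula: 2A = Σ (x_i·y_{i+1} − x_{i+1}·y_i), indices taken mod 4.
Cross-terms: -43.5, -50.5, 42.75, -48.75  ⇒  Σ = -100
Signed area = Σ/2 = -50 (negative ⇒ clockwise traversal).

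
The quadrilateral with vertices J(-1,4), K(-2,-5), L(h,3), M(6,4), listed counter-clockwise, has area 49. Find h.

9

The doubled signed area Σ (x_i y_{i+1} − x_{i+1} y_i) is linear in h.
With h=0 it equals 17; the coefficient of h is 9 (from the two edges through L).
So 9·h + 17 = 2·49 = 98 ⇒ h = 9.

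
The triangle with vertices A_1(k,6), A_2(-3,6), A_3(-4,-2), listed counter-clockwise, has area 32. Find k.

5

Write out the shoelace sum; only the two edges meeting at A_1 involve k:
2·Area = [((-4)·6 − k·(-2)) + (k·6 − (-3)·6)] + 30
       = 8·k + 24 = 64
⇒ k = 5.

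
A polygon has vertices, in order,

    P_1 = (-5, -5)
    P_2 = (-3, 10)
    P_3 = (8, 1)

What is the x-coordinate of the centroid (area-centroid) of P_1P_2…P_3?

Apply the shoelace formula. First the cross-terms c_i = x_i·y_{i+1} − x_{i+1}·y_i:
  -65, -83, -35  ⇒  2A = -183, A = -91.5.
Then Σ (x_i + x_{i+1})·c_i = 0, so x̄ = 0 / (6·(-91.5)) = 0.

0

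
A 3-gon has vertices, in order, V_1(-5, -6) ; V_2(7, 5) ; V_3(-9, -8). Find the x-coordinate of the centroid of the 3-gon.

-7/3

Apply the shoelace formula. First the cross-terms c_i = x_i·y_{i+1} − x_{i+1}·y_i:
  17, -11, 14  ⇒  2A = 20, A = 10.
Then Σ (x_i + x_{i+1})·c_i = -140, so x̄ = -140 / (6·10) = -7/3.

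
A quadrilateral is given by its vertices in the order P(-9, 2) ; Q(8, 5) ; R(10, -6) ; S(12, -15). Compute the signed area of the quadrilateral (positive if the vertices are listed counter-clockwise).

-174

Apply the surveyor's formula: 2A = Σ (x_i·y_{i+1} − x_{i+1}·y_i), indices taken mod 4.
P→Q: (-9)(5) − (8)(2) = -61
Q→R: (8)(-6) − (10)(5) = -98
R→S: (10)(-15) − (12)(-6) = -78
S→P: (12)(2) − (-9)(-15) = -111
Σ = -348
Signed area = Σ/2 = -174 (negative ⇒ clockwise traversal).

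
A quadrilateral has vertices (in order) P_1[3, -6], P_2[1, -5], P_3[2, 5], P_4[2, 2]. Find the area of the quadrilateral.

P_1→P_2: (3)(-5) − (1)(-6) = -9
P_2→P_3: (1)(5) − (2)(-5) = 15
P_3→P_4: (2)(2) − (2)(5) = -6
P_4→P_1: (2)(-6) − (3)(2) = -18
Σ = -18
Area = |Σ|/2 = 9.

9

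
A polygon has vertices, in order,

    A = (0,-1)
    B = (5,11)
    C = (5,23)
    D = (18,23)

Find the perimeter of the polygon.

68

|AB| = √((5)² + (12)²) = √169 = 13
|BC| = √((0)² + (12)²) = √144 = 12
|CD| = √((13)² + (0)²) = √169 = 13
|DA| = √((-18)² + (-24)²) = √900 = 30
Perimeter = 13 + 12 + 13 + 30 = 68.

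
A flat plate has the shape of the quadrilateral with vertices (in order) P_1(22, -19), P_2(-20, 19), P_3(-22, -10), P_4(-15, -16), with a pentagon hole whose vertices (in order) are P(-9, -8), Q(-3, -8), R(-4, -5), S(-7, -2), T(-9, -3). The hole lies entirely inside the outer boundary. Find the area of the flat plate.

721.5

Outer boundary:
Apply the shoelace formula: 2A = Σ (x_i·y_{i+1} − x_{i+1}·y_i), indices taken mod 4.
Σ = (38) + (618) + (202) + (637) = 1495
Area = |Σ|/2 = 747.5.
Hole:
Σ = (48) + (-17) + (-27) + (3) + (45) = 52
Area = |Σ|/2 = 26.
Net area = 747.5 − 26 = 721.5.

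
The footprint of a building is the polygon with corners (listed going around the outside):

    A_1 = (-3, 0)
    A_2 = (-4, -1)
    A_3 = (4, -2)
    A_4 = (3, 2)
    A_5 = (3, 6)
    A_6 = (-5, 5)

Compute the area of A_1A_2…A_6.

50.5

Σ = (3) + (12) + (14) + (12) + (45) + (15) = 101
Area = |Σ|/2 = 50.5.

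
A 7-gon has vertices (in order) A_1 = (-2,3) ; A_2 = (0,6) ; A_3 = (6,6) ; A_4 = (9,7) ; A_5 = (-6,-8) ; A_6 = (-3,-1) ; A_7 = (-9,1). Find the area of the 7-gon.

72.5

Apply the surveyor's formula: 2A = Σ (x_i·y_{i+1} − x_{i+1}·y_i), indices taken mod 7.
Σ = (-12) + (-36) + (-12) + (-30) + (-18) + (-12) + (-25) = -145
Area = |Σ|/2 = 72.5.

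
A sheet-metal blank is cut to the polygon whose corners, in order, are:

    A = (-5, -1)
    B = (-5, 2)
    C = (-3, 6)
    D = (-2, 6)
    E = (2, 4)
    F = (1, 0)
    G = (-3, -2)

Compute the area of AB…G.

Cross-terms: -15, -24, -6, -20, -4, -2, -7  ⇒  Σ = -78
Area = |Σ|/2 = 39.

39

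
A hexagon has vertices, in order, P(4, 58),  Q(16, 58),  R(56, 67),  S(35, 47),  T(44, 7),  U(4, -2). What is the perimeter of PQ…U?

224

|PQ| = √((12)² + (0)²) = √144 = 12
|QR| = √((40)² + (9)²) = √1681 = 41
|RS| = √((-21)² + (-20)²) = √841 = 29
|ST| = √((9)² + (-40)²) = √1681 = 41
|TU| = √((-40)² + (-9)²) = √1681 = 41
|UP| = √((0)² + (60)²) = √3600 = 60
Perimeter = 12 + 41 + 29 + 41 + 41 + 60 = 224.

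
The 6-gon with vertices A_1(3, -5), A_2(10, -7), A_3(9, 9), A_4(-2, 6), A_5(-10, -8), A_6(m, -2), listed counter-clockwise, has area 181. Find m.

2

Write out the shoelace sum; only the two edges meeting at A_6 involve m:
2·Area = [((-10)·(-2) − m·(-8)) + (m·(-5) − 3·(-2))] + 330
       = 3·m + 356 = 362
⇒ m = 2.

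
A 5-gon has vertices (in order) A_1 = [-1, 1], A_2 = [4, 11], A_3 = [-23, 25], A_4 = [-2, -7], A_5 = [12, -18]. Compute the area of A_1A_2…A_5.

Apply Gauss's area formula: 2A = Σ (x_i·y_{i+1} − x_{i+1}·y_i), indices taken mod 5.
Cross-terms: -15, 353, 211, 120, -6  ⇒  Σ = 663
Area = |Σ|/2 = 331.5.

331.5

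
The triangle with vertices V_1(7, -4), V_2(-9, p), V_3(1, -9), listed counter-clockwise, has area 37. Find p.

-5

The doubled signed area Σ (x_i y_{i+1} − x_{i+1} y_i) is linear in p.
With p=0 it equals 104; the coefficient of p is 6 (from the two edges through V_2).
So 6·p + 104 = 2·37 = 74 ⇒ p = -5.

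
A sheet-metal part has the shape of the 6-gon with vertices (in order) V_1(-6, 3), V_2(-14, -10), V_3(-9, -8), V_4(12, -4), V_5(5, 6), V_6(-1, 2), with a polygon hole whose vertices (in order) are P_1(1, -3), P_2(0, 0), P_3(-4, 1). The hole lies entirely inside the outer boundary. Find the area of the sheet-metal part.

181

Outer boundary:
Apply the surveyor's formula: 2A = Σ (x_i·y_{i+1} − x_{i+1}·y_i), indices taken mod 6.
Σ = (102) + (22) + (132) + (92) + (16) + (9) = 373
Area = |Σ|/2 = 186.5.
Hole:
Apply the shoelace formula: 2A = Σ (x_i·y_{i+1} − x_{i+1}·y_i), indices taken mod 3.
P_1→P_2: (1)(0) − (0)(-3) = 0
P_2→P_3: (0)(1) − (-4)(0) = 0
P_3→P_1: (-4)(-3) − (1)(1) = 11
Σ = 11
Area = |Σ|/2 = 5.5.
Net area = 186.5 − 5.5 = 181.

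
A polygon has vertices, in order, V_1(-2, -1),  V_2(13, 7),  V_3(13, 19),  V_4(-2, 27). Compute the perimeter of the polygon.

74

|V_1V_2| = √((15)² + (8)²) = √289 = 17
|V_2V_3| = √((0)² + (12)²) = √144 = 12
|V_3V_4| = √((-15)² + (8)²) = √289 = 17
|V_4V_1| = √((0)² + (-28)²) = √784 = 28
Perimeter = 17 + 12 + 17 + 28 = 74.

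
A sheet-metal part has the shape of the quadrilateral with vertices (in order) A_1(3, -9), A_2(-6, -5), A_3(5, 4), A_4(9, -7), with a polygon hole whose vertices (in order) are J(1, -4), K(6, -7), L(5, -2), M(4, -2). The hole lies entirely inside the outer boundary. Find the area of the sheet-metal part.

Outer boundary:
Apply Gauss's area formula: 2A = Σ (x_i·y_{i+1} − x_{i+1}·y_i), indices taken mod 4.
Σ = (-69) + (1) + (-71) + (-60) = -199
Area = |Σ|/2 = 99.5.
Hole:
Apply the shoelace formula: 2A = Σ (x_i·y_{i+1} − x_{i+1}·y_i), indices taken mod 4.
Cross-terms: 17, 23, -2, -14  ⇒  Σ = 24
Area = |Σ|/2 = 12.
Net area = 99.5 − 12 = 87.5.

87.5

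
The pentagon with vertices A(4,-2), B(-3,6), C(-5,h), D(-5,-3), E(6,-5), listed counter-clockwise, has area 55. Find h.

The doubled signed area Σ (x_i y_{i+1} − x_{i+1} y_i) is linear in h.
With h=0 it equals 114; the coefficient of h is 2 (from the two edges through C).
So 2·h + 114 = 2·55 = 110 ⇒ h = -2.

-2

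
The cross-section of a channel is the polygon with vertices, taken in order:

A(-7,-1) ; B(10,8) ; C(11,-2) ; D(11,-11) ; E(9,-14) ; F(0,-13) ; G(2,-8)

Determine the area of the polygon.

Apply Gauss's area formula: 2A = Σ (x_i·y_{i+1} − x_{i+1}·y_i), indices taken mod 7.
Cross-terms: -46, -108, -99, -55, -117, 26, -58  ⇒  Σ = -457
Area = |Σ|/2 = 228.5.

228.5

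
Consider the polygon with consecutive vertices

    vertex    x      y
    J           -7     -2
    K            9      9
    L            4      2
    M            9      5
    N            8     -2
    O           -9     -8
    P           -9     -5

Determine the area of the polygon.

122.5

Σ = (-45) + (-18) + (2) + (-58) + (-82) + (-27) + (-17) = -245
Area = |Σ|/2 = 122.5.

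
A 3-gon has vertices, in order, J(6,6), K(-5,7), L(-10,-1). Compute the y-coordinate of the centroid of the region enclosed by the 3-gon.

4

Apply the surveyor's formula. First the cross-terms c_i = x_i·y_{i+1} − x_{i+1}·y_i:
  72, 75, -54  ⇒  2A = 93, A = 46.5.
Then Σ (y_i + y_{i+1})·c_i = 1116, so ȳ = 1116 / (6·46.5) = 4.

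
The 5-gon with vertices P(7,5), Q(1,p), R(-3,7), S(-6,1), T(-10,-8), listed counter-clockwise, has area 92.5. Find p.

Write out the shoelace sum; only the two edges meeting at Q involve p:
2·Area = [(7·p − 1·5) + (1·7 − (-3)·p)] + 103
       = 10·p + 105 = 185
⇒ p = 8.

8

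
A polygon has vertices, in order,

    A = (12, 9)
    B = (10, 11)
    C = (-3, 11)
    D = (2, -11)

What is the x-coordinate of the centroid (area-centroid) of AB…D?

669/173

Apply the surveyor's formula. First the cross-terms c_i = x_i·y_{i+1} − x_{i+1}·y_i:
  42, 143, 11, 150  ⇒  2A = 346, A = 173.
Then Σ (x_i + x_{i+1})·c_i = 4014, so x̄ = 4014 / (6·173) = 669/173.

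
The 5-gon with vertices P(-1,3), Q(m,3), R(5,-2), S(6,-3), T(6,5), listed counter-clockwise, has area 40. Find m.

-6

Write out the shoelace sum; only the two edges meeting at Q involve m:
2·Area = [((-1)·3 − m·3) + (m·(-2) − 5·3)] + 68
       = -5·m + 50 = 80
⇒ m = -6.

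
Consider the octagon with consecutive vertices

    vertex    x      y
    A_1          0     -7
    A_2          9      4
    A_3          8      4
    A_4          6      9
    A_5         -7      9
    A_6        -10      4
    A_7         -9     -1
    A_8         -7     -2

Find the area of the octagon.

Apply the shoelace formula: 2A = Σ (x_i·y_{i+1} − x_{i+1}·y_i), indices taken mod 8.
Σ = (63) + (4) + (48) + (117) + (62) + (46) + (11) + (49) = 400
Area = |Σ|/2 = 200.

200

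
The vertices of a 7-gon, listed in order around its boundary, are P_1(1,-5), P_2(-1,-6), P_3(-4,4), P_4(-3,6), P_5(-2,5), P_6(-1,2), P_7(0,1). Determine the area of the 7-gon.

Apply the surveyor's formula: 2A = Σ (x_i·y_{i+1} − x_{i+1}·y_i), indices taken mod 7.
Cross-terms: -11, -28, -12, -3, 1, -1, -1  ⇒  Σ = -55
Area = |Σ|/2 = 27.5.

27.5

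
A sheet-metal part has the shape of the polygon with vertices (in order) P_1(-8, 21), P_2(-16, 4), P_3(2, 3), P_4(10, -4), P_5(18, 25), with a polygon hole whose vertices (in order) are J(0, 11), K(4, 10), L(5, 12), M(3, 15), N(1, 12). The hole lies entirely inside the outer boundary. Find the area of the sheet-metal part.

542.5

Outer boundary:
Σ = (304) + (-56) + (-38) + (322) + (578) = 1110
Area = |Σ|/2 = 555.
Hole:
Apply the shoelace formula: 2A = Σ (x_i·y_{i+1} − x_{i+1}·y_i), indices taken mod 5.
Cross-terms: -44, -2, 39, 21, 11  ⇒  Σ = 25
Area = |Σ|/2 = 12.5.
Net area = 555 − 12.5 = 542.5.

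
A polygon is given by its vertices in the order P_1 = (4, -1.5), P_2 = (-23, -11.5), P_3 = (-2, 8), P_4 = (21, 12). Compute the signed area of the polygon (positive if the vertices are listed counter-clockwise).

Cross-terms: -80.5, -207, -192, -79.5  ⇒  Σ = -559
Signed area = Σ/2 = -279.5 (negative ⇒ clockwise traversal).

-279.5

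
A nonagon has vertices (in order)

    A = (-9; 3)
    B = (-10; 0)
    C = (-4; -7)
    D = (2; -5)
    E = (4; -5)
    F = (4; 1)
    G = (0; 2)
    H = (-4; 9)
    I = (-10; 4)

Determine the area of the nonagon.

Apply the shoelace (surveyor's) formula: 2A = Σ (x_i·y_{i+1} − x_{i+1}·y_i), indices taken mod 9.
Cross-terms: 30, 70, 34, 10, 24, 8, 8, 74, 6  ⇒  Σ = 264
Area = |Σ|/2 = 132.

132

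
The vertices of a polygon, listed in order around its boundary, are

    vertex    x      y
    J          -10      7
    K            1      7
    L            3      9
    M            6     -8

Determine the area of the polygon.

Apply Gauss's area formula: 2A = Σ (x_i·y_{i+1} − x_{i+1}·y_i), indices taken mod 4.
J→K: (-10)(7) − (1)(7) = -77
K→L: (1)(9) − (3)(7) = -12
L→M: (3)(-8) − (6)(9) = -78
M→J: (6)(7) − (-10)(-8) = -38
Σ = -205
Area = |Σ|/2 = 102.5.

102.5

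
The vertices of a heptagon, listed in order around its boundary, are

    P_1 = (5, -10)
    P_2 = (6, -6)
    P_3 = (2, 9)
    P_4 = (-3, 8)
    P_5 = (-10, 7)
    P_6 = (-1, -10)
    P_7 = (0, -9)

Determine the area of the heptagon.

179.5

Apply Gauss's area formula: 2A = Σ (x_i·y_{i+1} − x_{i+1}·y_i), indices taken mod 7.
Cross-terms: 30, 66, 43, 59, 107, 9, 45  ⇒  Σ = 359
Area = |Σ|/2 = 179.5.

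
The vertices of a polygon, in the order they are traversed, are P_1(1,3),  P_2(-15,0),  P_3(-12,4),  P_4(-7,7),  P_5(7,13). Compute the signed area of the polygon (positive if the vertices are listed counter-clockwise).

Σ = (45) + (-60) + (-56) + (-140) + (8) = -203
Signed area = Σ/2 = -101.5 (negative ⇒ clockwise traversal).

-101.5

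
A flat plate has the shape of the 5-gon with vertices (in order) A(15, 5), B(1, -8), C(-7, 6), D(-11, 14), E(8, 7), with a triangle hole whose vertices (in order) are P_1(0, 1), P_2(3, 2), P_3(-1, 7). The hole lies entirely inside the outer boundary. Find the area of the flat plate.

221

Outer boundary:
Apply the shoelace formula: 2A = Σ (x_i·y_{i+1} − x_{i+1}·y_i), indices taken mod 5.
A→B: (15)(-8) − (1)(5) = -125
B→C: (1)(6) − (-7)(-8) = -50
C→D: (-7)(14) − (-11)(6) = -32
D→E: (-11)(7) − (8)(14) = -189
E→A: (8)(5) − (15)(7) = -65
Σ = -461
Area = |Σ|/2 = 230.5.
Hole:
Apply the surveyor's formula: 2A = Σ (x_i·y_{i+1} − x_{i+1}·y_i), indices taken mod 3.
Σ = (-3) + (23) + (-1) = 19
Area = |Σ|/2 = 9.5.
Net area = 230.5 − 9.5 = 221.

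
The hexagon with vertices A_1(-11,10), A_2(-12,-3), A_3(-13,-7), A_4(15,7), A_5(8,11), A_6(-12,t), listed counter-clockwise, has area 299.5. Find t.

14

Write out the shoelace sum; only the two edges meeting at A_6 involve t:
2·Area = [(8·t − (-12)·11) + ((-12)·10 − (-11)·t)] + 321
       = 19·t + 333 = 599
⇒ t = 14.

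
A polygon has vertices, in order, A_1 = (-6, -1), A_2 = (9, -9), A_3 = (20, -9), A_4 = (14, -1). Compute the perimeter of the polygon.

|A_1A_2| = √((15)² + (-8)²) = √289 = 17
|A_2A_3| = √((11)² + (0)²) = √121 = 11
|A_3A_4| = √((-6)² + (8)²) = √100 = 10
|A_4A_1| = √((-20)² + (0)²) = √400 = 20
Perimeter = 17 + 11 + 10 + 20 = 58.

58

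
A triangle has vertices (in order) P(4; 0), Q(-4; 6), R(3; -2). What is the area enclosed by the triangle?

11

Apply the surveyor's formula: 2A = Σ (x_i·y_{i+1} − x_{i+1}·y_i), indices taken mod 3.
Σ = (24) + (-10) + (8) = 22
Area = |Σ|/2 = 11.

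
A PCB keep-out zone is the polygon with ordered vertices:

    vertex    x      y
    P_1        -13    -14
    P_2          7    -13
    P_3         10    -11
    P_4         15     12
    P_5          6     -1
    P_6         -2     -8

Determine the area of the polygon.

Cross-terms: 267, 53, 285, -87, -50, -76  ⇒  Σ = 392
Area = |Σ|/2 = 196.

196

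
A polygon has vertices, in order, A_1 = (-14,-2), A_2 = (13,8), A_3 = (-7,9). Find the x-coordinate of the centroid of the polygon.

Apply the shoelace (surveyor's) formula. First the cross-terms c_i = x_i·y_{i+1} − x_{i+1}·y_i:
  -86, 173, 140  ⇒  2A = 227, A = 113.5.
Then Σ (x_i + x_{i+1})·c_i = -1816, so x̄ = -1816 / (6·113.5) = -8/3.

-8/3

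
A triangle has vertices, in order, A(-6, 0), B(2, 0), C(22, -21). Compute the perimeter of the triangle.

|AB| = √((8)² + (0)²) = √64 = 8
|BC| = √((20)² + (-21)²) = √841 = 29
|CA| = √((-28)² + (21)²) = √1225 = 35
Perimeter = 8 + 29 + 35 = 72.

72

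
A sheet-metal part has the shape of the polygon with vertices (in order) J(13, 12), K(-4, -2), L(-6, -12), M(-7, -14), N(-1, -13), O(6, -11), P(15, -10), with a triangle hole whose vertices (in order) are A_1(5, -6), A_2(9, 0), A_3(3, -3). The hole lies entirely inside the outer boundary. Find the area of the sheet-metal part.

307.5

Outer boundary:
Apply the shoelace formula: 2A = Σ (x_i·y_{i+1} − x_{i+1}·y_i), indices taken mod 7.
J→K: (13)(-2) − (-4)(12) = 22
K→L: (-4)(-12) − (-6)(-2) = 36
L→M: (-6)(-14) − (-7)(-12) = 0
M→N: (-7)(-13) − (-1)(-14) = 77
N→O: (-1)(-11) − (6)(-13) = 89
O→P: (6)(-10) − (15)(-11) = 105
P→J: (15)(12) − (13)(-10) = 310
Σ = 639
Area = |Σ|/2 = 319.5.
Hole:
Apply the shoelace formula: 2A = Σ (x_i·y_{i+1} − x_{i+1}·y_i), indices taken mod 3.
A_1→A_2: (5)(0) − (9)(-6) = 54
A_2→A_3: (9)(-3) − (3)(0) = -27
A_3→A_1: (3)(-6) − (5)(-3) = -3
Σ = 24
Area = |Σ|/2 = 12.
Net area = 319.5 − 12 = 307.5.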